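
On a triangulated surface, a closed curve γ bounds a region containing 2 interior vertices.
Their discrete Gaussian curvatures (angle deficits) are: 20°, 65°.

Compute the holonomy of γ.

Holonomy = total enclosed curvature = 20° + 65° = 85°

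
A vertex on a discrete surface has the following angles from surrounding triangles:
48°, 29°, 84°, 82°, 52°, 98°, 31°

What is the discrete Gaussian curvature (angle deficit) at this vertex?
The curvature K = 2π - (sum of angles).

Sum of angles = 424°. K = 360° - 424° = -64° = -16π/45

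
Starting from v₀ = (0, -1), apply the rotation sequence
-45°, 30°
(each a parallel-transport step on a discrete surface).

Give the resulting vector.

Total rotation: (-45°) + 30° = -15°. Final vector: (-0.2588, -0.9659)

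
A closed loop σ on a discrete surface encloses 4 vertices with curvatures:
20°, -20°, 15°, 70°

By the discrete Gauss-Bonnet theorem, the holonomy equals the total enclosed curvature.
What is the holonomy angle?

Holonomy = total enclosed curvature = 20° + (-20°) + 15° + 70° = 85°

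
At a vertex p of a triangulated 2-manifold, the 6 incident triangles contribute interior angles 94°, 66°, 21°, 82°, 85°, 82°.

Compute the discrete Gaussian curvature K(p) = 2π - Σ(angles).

Sum of angles = 430°. K = 360° - 430° = -70° = -7π/18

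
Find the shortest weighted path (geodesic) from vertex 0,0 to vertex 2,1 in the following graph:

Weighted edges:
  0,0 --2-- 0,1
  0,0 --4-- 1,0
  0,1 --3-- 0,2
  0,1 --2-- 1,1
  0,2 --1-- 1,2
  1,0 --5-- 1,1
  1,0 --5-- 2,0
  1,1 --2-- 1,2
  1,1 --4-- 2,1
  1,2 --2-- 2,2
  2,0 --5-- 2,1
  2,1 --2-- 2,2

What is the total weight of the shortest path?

Shortest path: 0,0 → 0,1 → 1,1 → 2,1, total weight = 8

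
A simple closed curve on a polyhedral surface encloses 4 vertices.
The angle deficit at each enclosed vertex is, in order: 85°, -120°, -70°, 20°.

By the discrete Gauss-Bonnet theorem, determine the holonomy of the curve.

Holonomy = total enclosed curvature = 85° + (-120°) + (-70°) + 20° = -85°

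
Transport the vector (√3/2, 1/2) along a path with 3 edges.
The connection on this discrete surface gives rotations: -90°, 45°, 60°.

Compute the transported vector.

Total rotation: (-90°) + 45° + 60° = 15°. Final vector: (0.7071, 0.7071)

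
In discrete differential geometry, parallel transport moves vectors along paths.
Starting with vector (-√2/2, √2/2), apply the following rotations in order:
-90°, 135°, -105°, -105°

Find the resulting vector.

Total rotation: (-90°) + 135° + (-105°) + (-105°) = -165°. Final vector: (0.8660, -0.5000)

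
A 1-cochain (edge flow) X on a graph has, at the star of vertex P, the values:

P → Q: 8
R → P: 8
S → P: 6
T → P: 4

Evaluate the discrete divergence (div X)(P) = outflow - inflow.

Divergence = sum of outgoing flows = 8 + (-8) + (-6) + (-4) = -10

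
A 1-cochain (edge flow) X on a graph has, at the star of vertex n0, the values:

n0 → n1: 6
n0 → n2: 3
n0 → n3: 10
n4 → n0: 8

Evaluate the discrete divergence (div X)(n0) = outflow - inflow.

Divergence = sum of outgoing flows = 6 + 3 + 10 + (-8) = 11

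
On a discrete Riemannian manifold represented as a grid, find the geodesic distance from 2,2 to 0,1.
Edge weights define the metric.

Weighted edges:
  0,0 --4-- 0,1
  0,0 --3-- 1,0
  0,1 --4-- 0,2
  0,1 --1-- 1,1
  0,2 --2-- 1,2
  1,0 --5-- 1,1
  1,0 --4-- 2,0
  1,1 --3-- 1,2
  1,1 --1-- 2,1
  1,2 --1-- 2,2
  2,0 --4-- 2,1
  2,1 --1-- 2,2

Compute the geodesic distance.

Shortest path: 2,2 → 2,1 → 1,1 → 0,1, total weight = 3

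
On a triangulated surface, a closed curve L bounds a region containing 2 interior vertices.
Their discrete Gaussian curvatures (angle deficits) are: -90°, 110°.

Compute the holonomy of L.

Holonomy = total enclosed curvature = (-90°) + 110° = 20°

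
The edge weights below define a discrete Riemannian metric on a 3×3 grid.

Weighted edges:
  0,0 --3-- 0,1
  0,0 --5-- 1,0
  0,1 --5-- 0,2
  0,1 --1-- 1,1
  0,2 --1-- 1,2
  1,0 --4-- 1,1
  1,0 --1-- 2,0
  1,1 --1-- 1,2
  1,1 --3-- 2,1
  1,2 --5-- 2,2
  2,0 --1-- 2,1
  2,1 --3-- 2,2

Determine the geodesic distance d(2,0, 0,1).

Shortest path: 2,0 → 2,1 → 1,1 → 0,1, total weight = 5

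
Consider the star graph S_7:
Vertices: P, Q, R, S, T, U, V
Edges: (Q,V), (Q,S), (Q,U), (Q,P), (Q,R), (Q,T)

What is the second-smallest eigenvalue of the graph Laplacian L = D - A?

The star S_7 is the complete bipartite graph K_{1,6} (one hub of degree 6, 6 leaves of degree 1). The Laplacian spectrum of K_{p,q} is 0, p (multiplicity q−1), q (multiplicity p−1), p+q. With p = 1, q = 6: 0 once, 1 with multiplicity 5, and 7 once. (Check: trace L = sum of degrees = 12 = 5·1 + 7.)
Laplacian eigenvalues: [0.0, 1.0, 1.0, 1.0, 1.0, 1.0, 7.0]. Algebraic connectivity (smallest non-zero eigenvalue) = 1.0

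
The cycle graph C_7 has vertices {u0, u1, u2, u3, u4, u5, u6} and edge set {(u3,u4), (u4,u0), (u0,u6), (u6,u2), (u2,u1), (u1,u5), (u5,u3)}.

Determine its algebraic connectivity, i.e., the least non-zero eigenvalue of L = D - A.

The cycle graph C_n has Laplacian eigenvalues λ_k = 2 − 2cos(2πk/n), k = 0, 1, …, n−1. Here n = 7:
k=0: 2 − 2cos(0) = 0.0; k=1: 2 − 2cos(2π/7) = 0.753; k=2: 2 − 2cos(4π/7) = 2.445; k=3: 2 − 2cos(6π/7) = 3.8019; k=4: 2 − 2cos(8π/7) = 3.8019; k=5: 2 − 2cos(10π/7) = 2.445; k=6: 2 − 2cos(12π/7) = 0.753.
Laplacian eigenvalues: [0.0, 0.753, 0.753, 2.445, 2.445, 3.8019, 3.8019]. Algebraic connectivity (smallest non-zero eigenvalue) = 0.753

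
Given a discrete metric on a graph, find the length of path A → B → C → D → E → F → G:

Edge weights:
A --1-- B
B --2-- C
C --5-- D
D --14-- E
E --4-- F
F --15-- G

Arc length = 1 + 2 + 5 + 14 + 4 + 15 = 41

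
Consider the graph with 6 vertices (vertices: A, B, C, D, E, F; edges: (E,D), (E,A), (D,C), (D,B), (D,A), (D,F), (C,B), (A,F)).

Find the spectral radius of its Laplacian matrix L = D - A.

Degrees: deg(A) = 3, deg(B) = 2, deg(C) = 2, deg(D) = 5, deg(E) = 2, deg(F) = 2.
L = D − A with rows/columns ordered (A, B, C, D, E, F):
  [ 3,  0,  0, -1, -1, -1]
  [ 0,  2, -1, -1,  0,  0]
  [ 0, -1,  2, -1,  0,  0]
  [-1, -1, -1,  5, -1, -1]
  [-1,  0,  0, -1,  2,  0]
  [-1,  0,  0, -1,  0,  2]
Characteristic polynomial: det(λI − L) = λ(λ − 1)(λ − 2)(λ − 3)(λ − 4)(λ − 6).
Roots: λ = 0; (λ − 1) = 0 ⇒ λ = 1; (λ − 2) = 0 ⇒ λ = 2; (λ − 3) = 0 ⇒ λ = 3; (λ − 4) = 0 ⇒ λ = 4; (λ − 6) = 0 ⇒ λ = 6.
(Check: the roots sum (with multiplicity) to 16, matching trace L = Σdeg = 2·8 = 16.)
Laplacian eigenvalues: [0.0, 1.0, 2.0, 3.0, 4.0, 6.0]. Largest eigenvalue (spectral radius) = 6.0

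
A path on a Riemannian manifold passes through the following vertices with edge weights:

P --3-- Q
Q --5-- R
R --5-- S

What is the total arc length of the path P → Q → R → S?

Arc length = 3 + 5 + 5 = 13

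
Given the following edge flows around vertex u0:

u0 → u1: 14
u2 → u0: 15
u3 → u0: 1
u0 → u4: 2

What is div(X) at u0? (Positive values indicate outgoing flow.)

Divergence = sum of outgoing flows = 14 + (-15) + (-1) + 2 = 0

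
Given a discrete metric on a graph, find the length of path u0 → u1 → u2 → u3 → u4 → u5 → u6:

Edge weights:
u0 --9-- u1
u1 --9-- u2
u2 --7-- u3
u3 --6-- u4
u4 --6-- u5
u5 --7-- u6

Arc length = 9 + 9 + 7 + 6 + 6 + 7 = 44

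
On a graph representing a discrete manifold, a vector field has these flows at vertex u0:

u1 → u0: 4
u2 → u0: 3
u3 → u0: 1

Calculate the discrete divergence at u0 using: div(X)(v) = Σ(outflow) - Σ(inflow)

Divergence = sum of outgoing flows = (-4) + (-3) + (-1) = -8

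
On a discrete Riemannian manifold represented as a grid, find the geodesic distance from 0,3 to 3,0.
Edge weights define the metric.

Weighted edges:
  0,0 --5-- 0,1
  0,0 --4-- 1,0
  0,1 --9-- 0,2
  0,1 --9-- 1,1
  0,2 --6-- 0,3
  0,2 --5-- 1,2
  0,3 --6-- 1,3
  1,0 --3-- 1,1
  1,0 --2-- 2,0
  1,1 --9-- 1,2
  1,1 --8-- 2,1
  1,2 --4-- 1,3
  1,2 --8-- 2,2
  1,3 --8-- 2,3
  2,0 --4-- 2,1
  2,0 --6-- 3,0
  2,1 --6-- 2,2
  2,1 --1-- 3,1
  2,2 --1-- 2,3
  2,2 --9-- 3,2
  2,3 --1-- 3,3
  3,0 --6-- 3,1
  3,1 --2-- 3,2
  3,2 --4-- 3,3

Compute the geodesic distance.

Shortest path: 0,3 → 1,3 → 2,3 → 3,3 → 3,2 → 3,1 → 3,0, total weight = 27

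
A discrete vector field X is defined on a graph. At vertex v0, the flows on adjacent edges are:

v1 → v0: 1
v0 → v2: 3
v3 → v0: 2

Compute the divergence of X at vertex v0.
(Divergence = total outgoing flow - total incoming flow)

Divergence = sum of outgoing flows = (-1) + 3 + (-2) = 0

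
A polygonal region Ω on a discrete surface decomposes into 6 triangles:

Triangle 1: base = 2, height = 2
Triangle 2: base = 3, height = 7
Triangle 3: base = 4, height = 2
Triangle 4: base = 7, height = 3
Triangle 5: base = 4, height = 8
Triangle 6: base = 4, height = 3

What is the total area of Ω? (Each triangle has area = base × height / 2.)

(1/2)×2×2 + (1/2)×3×7 + (1/2)×4×2 + (1/2)×7×3 + (1/2)×4×8 + (1/2)×4×3 = 49.0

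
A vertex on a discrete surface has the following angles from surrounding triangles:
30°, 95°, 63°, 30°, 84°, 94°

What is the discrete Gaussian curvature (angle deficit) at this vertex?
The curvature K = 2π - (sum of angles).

Sum of angles = 396°. K = 360° - 396° = -36° = -π/5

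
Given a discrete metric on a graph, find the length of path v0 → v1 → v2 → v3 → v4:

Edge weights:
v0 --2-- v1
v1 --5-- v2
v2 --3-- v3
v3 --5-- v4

Arc length = 2 + 5 + 3 + 5 = 15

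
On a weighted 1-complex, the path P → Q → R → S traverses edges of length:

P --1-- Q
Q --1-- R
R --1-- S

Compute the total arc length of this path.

Arc length = 1 + 1 + 1 = 3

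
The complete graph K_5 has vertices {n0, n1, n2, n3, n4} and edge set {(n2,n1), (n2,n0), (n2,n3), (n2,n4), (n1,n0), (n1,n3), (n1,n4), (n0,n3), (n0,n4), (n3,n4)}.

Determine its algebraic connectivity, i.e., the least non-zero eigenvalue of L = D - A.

For the complete graph K_n, L = nI − J (J = all-ones matrix). J has eigenvalues n (once, eigenvector 𝟙) and 0 (multiplicity n−1), so L has eigenvalues 0 (once) and n (multiplicity n−1). Here n = 5: eigenvalue 0 once and 5 with multiplicity 4.
Laplacian eigenvalues: [0.0, 5.0, 5.0, 5.0, 5.0]. Algebraic connectivity (smallest non-zero eigenvalue) = 5.0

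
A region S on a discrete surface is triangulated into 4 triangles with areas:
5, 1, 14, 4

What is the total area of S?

5 + 1 + 14 + 4 = 24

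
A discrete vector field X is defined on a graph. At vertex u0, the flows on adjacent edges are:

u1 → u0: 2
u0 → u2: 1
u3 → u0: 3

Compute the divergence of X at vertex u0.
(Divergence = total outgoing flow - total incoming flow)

Divergence = sum of outgoing flows = (-2) + 1 + (-3) = -4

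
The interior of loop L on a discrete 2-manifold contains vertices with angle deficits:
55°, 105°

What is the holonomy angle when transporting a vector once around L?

Holonomy = total enclosed curvature = 55° + 105° = 160°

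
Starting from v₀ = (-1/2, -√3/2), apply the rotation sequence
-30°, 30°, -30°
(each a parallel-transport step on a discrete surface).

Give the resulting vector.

Total rotation: (-30°) + 30° + (-30°) = -30°. Final vector: (-0.8660, -0.5000)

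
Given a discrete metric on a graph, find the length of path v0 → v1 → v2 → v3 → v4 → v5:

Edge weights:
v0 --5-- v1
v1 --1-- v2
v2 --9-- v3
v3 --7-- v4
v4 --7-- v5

Arc length = 5 + 1 + 9 + 7 + 7 = 29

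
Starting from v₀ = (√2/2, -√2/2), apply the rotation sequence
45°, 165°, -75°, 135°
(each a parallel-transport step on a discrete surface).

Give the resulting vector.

Total rotation: 45° + 165° + (-75°) + 135° = 270° ≡ -90° (mod 360°). Final vector: (-0.7071, -0.7071)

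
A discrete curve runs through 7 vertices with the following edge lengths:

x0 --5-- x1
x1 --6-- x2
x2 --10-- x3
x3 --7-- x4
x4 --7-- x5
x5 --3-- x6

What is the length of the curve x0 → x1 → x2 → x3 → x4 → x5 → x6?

Arc length = 5 + 6 + 10 + 7 + 7 + 3 = 38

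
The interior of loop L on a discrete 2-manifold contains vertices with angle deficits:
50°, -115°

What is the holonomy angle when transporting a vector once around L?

Holonomy = total enclosed curvature = 50° + (-115°) = -65°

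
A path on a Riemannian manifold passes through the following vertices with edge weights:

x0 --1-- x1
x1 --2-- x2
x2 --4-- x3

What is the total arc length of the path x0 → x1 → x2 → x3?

Arc length = 1 + 2 + 4 = 7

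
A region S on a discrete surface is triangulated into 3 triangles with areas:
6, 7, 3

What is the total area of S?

6 + 7 + 3 = 16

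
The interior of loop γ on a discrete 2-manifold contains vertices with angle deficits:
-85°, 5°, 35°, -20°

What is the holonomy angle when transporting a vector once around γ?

Holonomy = total enclosed curvature = (-85°) + 5° + 35° + (-20°) = -65°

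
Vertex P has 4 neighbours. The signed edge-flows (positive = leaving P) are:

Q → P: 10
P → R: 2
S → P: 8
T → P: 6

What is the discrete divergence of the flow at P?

Divergence = sum of outgoing flows = (-10) + 2 + (-8) + (-6) = -22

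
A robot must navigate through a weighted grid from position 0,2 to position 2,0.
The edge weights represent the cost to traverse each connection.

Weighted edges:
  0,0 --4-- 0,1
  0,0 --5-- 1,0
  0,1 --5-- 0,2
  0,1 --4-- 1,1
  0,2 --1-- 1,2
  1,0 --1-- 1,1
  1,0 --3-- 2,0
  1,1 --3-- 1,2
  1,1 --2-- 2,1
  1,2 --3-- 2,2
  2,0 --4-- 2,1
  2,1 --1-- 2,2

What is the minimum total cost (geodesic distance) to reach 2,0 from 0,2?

Shortest path: 0,2 → 1,2 → 1,1 → 1,0 → 2,0, total weight = 8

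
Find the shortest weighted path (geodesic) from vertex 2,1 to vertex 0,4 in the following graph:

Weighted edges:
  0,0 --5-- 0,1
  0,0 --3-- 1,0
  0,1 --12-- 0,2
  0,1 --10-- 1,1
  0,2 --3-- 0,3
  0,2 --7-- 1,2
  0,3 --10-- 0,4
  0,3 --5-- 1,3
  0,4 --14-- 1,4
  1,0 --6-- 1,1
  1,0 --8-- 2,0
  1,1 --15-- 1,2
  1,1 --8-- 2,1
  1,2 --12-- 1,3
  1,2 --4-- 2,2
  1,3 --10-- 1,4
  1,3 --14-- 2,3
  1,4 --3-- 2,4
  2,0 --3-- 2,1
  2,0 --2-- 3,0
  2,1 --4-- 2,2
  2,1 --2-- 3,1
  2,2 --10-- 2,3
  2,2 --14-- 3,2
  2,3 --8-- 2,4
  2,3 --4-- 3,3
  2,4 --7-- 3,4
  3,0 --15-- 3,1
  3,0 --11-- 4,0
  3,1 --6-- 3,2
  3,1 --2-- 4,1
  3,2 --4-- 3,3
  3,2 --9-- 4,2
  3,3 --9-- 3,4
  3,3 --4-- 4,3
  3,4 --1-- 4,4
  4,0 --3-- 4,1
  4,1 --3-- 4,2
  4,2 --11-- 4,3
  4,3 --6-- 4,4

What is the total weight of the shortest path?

Shortest path: 2,1 → 2,2 → 1,2 → 0,2 → 0,3 → 0,4, total weight = 28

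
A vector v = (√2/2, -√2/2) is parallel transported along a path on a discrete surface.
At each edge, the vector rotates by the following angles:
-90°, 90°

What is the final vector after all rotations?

Total rotation: (-90°) + 90° = 0°. Final vector: (0.7071, -0.7071)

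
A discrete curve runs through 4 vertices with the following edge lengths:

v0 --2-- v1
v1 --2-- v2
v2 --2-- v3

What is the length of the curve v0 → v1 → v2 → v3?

Arc length = 2 + 2 + 2 = 6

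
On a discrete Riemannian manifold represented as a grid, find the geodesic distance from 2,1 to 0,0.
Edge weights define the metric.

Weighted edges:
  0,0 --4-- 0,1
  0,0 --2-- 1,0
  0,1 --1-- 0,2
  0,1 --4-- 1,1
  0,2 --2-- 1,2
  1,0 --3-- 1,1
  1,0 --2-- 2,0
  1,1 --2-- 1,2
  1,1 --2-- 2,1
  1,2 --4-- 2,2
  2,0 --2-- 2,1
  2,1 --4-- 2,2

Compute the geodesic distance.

Shortest path: 2,1 → 2,0 → 1,0 → 0,0, total weight = 6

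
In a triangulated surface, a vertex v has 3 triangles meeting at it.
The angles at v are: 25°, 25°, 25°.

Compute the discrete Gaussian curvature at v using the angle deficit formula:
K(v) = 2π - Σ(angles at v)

Sum of angles = 75°. K = 360° - 75° = 285°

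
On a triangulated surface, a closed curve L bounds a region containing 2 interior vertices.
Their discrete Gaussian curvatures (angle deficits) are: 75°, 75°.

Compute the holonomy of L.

Holonomy = total enclosed curvature = 75° + 75° = 150°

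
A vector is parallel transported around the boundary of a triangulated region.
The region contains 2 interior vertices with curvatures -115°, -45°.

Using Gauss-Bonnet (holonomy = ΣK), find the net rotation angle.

Holonomy = total enclosed curvature = (-115°) + (-45°) = -160°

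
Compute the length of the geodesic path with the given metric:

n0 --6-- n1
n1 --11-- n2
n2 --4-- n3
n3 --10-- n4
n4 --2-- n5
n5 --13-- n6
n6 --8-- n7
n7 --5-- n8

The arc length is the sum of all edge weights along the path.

Arc length = 6 + 11 + 4 + 10 + 2 + 13 + 8 + 5 = 59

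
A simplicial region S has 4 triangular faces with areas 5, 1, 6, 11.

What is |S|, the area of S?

5 + 1 + 6 + 11 = 23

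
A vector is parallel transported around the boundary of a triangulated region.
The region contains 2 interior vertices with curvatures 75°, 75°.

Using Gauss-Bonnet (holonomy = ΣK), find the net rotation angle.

Holonomy = total enclosed curvature = 75° + 75° = 150°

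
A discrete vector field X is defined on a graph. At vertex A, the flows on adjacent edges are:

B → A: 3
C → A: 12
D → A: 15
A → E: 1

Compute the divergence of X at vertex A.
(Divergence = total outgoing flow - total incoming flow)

Divergence = sum of outgoing flows = (-3) + (-12) + (-15) + 1 = -29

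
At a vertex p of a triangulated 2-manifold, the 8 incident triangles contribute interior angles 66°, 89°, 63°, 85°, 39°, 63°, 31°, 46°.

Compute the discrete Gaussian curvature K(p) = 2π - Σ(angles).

Sum of angles = 482°. K = 360° - 482° = -122° = -61π/90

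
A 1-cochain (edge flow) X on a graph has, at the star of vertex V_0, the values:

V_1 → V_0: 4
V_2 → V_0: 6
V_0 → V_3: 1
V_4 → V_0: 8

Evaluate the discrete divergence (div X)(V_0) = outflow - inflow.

Divergence = sum of outgoing flows = (-4) + (-6) + 1 + (-8) = -17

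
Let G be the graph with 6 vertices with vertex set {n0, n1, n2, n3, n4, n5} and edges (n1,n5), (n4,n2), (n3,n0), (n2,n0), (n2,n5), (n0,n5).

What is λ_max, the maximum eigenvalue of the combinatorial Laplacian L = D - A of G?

Degrees: deg(n0) = 3, deg(n1) = 1, deg(n2) = 3, deg(n3) = 1, deg(n4) = 1, deg(n5) = 3.
L = D − A with rows/columns ordered (n0, n1, n2, n3, n4, n5):
  [ 3,  0, -1, -1,  0, -1]
  [ 0,  1,  0,  0,  0, -1]
  [-1,  0,  3,  0, -1, -1]
  [-1,  0,  0,  1,  0,  0]
  [ 0,  0, -1,  0,  1,  0]
  [-1, -1, -1,  0,  0,  3]
Characteristic polynomial: det(λI − L) = λ(λ² − 5λ + 3)²(λ − 2).
Roots: λ = 0; (λ² − 5λ + 3) = 0 ⇒ λ = (5 ± √13)/2 ≈ 0.6972, 4.3028 (multiplicity 2); (λ − 2) = 0 ⇒ λ = 2.
(Check: the roots sum (with multiplicity) to 12, matching trace L = Σdeg = 2·6 = 12.)
Laplacian eigenvalues: [0.0, 0.6972, 0.6972, 2.0, 4.3028, 4.3028]. Largest eigenvalue (spectral radius) = 4.3028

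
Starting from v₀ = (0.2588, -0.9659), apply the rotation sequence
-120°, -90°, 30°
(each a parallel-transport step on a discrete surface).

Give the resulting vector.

Total rotation: (-120°) + (-90°) + 30° = -180° ≡ 180° (mod 360°). Final vector: (-0.2588, 0.9659)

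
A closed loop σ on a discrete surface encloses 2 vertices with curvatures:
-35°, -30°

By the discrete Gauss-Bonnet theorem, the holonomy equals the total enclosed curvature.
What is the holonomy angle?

Holonomy = total enclosed curvature = (-35°) + (-30°) = -65°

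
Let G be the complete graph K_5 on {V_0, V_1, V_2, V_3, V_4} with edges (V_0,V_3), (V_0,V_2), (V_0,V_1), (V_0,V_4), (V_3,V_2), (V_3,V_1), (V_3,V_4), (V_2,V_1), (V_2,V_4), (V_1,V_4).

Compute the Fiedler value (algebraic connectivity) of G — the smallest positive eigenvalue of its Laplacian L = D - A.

For the complete graph K_n, L = nI − J (J = all-ones matrix). J has eigenvalues n (once, eigenvector 𝟙) and 0 (multiplicity n−1), so L has eigenvalues 0 (once) and n (multiplicity n−1). Here n = 5: eigenvalue 0 once and 5 with multiplicity 4.
Laplacian eigenvalues: [0.0, 5.0, 5.0, 5.0, 5.0]. Algebraic connectivity (smallest non-zero eigenvalue) = 5.0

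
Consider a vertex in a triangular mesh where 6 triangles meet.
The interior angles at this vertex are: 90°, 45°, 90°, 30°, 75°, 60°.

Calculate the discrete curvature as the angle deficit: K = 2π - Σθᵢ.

Sum of angles = 390°. K = 360° - 390° = -30° = -π/6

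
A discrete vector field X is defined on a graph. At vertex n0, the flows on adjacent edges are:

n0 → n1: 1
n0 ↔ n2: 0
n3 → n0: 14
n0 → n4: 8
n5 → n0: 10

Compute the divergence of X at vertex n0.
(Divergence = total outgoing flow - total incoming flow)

Divergence = sum of outgoing flows = 1 + 0 + (-14) + 8 + (-10) = -15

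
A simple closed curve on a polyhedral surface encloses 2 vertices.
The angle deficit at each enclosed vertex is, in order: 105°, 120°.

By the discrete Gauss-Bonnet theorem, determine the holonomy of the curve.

Holonomy = total enclosed curvature = 105° + 120° = 225°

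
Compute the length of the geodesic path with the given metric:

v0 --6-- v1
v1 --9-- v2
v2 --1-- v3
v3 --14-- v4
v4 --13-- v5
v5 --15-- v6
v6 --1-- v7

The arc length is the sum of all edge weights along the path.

Arc length = 6 + 9 + 1 + 14 + 13 + 15 + 1 = 59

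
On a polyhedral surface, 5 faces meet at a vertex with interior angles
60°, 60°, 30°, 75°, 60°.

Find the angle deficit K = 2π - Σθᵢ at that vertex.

Sum of angles = 285°. K = 360° - 285° = 75° = 5π/12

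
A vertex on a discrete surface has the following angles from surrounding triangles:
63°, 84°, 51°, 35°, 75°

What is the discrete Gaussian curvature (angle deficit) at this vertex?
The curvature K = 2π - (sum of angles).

Sum of angles = 308°. K = 360° - 308° = 52° = 13π/45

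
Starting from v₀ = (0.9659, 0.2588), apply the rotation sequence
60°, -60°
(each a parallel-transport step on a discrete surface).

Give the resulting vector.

Total rotation: 60° + (-60°) = 0°. Final vector: (0.9659, 0.2588)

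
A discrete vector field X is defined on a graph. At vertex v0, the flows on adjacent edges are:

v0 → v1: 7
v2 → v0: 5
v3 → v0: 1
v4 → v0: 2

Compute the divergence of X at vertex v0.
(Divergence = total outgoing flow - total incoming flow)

Divergence = sum of outgoing flows = 7 + (-5) + (-1) + (-2) = -1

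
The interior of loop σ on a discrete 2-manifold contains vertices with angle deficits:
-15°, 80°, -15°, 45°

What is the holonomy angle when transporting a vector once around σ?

Holonomy = total enclosed curvature = (-15°) + 80° + (-15°) + 45° = 95°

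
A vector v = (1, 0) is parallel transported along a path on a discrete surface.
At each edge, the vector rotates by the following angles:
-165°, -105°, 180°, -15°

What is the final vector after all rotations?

Total rotation: (-165°) + (-105°) + 180° + (-15°) = -105°. Final vector: (-0.2588, -0.9659)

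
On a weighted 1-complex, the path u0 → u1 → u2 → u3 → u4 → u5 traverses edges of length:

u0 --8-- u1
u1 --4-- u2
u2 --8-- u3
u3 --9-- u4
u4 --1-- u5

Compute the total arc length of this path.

Arc length = 8 + 4 + 8 + 9 + 1 = 30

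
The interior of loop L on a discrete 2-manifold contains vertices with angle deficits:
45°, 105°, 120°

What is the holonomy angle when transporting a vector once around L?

Holonomy = total enclosed curvature = 45° + 105° + 120° = 270°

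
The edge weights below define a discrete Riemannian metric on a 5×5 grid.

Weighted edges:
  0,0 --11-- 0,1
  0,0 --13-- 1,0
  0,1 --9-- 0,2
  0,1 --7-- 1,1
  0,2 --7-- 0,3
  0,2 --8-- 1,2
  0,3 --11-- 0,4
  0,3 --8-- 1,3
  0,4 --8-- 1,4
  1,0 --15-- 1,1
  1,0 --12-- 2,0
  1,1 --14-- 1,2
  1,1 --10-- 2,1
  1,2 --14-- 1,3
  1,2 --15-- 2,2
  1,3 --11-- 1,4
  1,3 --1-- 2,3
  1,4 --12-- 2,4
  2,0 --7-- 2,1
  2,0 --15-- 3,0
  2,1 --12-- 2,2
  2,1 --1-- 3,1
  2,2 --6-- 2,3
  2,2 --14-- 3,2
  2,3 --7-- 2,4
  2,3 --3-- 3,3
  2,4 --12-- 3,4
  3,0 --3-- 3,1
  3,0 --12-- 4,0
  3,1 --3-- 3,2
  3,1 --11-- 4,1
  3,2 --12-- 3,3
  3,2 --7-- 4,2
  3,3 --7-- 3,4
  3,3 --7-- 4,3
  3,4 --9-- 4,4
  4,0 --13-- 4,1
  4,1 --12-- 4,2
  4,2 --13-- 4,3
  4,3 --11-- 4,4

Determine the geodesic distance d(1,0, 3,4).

Shortest path: 1,0 → 2,0 → 2,1 → 3,1 → 3,2 → 3,3 → 3,4, total weight = 42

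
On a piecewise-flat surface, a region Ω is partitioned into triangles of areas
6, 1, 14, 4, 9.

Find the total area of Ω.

6 + 1 + 14 + 4 + 9 = 34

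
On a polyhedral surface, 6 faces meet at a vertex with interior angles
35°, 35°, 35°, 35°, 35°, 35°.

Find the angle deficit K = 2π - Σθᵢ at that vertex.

Sum of angles = 210°. K = 360° - 210° = 150°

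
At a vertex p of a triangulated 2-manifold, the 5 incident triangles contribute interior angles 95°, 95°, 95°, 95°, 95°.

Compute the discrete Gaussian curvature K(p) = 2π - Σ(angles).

Sum of angles = 475°. K = 360° - 475° = -115°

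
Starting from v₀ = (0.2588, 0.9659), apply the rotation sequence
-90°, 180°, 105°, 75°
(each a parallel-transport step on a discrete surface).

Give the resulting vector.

Total rotation: (-90°) + 180° + 105° + 75° = 270° ≡ -90° (mod 360°). Final vector: (0.9659, -0.2588)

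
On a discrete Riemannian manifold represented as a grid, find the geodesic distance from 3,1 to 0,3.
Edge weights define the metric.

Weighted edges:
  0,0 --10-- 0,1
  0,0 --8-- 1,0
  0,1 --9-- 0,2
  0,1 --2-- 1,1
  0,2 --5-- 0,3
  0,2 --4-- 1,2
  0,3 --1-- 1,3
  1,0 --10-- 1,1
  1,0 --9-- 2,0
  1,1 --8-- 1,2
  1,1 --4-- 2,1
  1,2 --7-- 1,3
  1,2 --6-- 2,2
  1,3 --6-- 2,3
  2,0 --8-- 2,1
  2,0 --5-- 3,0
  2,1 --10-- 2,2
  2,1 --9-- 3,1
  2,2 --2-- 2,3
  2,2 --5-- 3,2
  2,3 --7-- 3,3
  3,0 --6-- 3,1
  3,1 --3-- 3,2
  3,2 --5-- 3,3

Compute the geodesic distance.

Shortest path: 3,1 → 3,2 → 2,2 → 2,3 → 1,3 → 0,3, total weight = 17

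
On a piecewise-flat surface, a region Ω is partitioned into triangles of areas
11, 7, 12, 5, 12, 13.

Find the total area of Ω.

11 + 7 + 12 + 5 + 12 + 13 = 60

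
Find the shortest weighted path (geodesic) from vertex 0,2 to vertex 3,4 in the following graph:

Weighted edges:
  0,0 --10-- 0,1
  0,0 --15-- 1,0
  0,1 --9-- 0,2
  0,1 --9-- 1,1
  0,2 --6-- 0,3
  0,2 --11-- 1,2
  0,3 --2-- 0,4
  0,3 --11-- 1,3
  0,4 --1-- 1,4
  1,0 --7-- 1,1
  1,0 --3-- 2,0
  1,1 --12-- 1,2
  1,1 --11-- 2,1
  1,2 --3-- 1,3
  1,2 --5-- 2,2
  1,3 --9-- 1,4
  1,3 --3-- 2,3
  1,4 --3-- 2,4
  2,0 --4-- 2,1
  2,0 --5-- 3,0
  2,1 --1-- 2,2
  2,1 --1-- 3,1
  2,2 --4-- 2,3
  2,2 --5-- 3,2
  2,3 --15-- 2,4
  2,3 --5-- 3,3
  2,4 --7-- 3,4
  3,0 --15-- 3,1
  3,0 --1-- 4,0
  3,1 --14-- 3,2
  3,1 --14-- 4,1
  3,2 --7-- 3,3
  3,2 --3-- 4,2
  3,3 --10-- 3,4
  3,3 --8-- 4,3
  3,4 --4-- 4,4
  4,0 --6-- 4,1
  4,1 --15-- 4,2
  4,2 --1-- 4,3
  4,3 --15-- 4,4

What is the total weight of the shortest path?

Shortest path: 0,2 → 0,3 → 0,4 → 1,4 → 2,4 → 3,4, total weight = 19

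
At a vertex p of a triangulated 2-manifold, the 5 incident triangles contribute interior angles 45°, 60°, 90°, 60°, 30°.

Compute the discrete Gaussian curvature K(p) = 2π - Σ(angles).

Sum of angles = 285°. K = 360° - 285° = 75°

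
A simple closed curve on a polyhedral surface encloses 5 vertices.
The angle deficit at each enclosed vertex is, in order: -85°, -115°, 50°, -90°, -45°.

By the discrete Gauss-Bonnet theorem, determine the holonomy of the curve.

Holonomy = total enclosed curvature = (-85°) + (-115°) + 50° + (-90°) + (-45°) = -285°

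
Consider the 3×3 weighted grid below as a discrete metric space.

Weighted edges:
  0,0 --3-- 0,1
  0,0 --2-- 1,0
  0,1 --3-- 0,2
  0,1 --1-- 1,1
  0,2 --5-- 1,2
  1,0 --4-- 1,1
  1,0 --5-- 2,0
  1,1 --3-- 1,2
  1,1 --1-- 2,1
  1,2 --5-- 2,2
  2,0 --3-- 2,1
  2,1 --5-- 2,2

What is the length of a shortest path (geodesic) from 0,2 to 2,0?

Shortest path: 0,2 → 0,1 → 1,1 → 2,1 → 2,0, total weight = 8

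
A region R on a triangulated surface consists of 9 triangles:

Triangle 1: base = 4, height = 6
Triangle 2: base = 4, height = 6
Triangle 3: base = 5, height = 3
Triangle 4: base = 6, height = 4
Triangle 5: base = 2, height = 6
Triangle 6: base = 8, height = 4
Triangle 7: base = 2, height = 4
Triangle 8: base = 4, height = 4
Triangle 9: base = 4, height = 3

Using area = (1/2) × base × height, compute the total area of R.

(1/2)×4×6 + (1/2)×4×6 + (1/2)×5×3 + (1/2)×6×4 + (1/2)×2×6 + (1/2)×8×4 + (1/2)×2×4 + (1/2)×4×4 + (1/2)×4×3 = 83.5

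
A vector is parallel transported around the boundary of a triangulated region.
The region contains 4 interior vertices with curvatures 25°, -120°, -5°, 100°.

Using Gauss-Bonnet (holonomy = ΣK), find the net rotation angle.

Holonomy = total enclosed curvature = 25° + (-120°) + (-5°) + 100° = 0°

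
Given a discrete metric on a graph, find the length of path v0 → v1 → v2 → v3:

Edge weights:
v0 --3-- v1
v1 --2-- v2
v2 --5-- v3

Arc length = 3 + 2 + 5 = 10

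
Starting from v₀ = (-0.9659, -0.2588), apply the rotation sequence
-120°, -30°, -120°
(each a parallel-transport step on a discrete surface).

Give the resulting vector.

Total rotation: (-120°) + (-30°) + (-120°) = -270° ≡ 90° (mod 360°). Final vector: (0.2588, -0.9659)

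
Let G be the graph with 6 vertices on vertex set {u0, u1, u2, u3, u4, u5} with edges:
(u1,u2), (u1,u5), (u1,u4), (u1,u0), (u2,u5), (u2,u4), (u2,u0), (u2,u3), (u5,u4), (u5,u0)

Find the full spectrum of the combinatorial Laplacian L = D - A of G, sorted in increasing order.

Degrees: deg(u0) = 3, deg(u1) = 4, deg(u2) = 5, deg(u3) = 1, deg(u4) = 3, deg(u5) = 4.
L = D − A with rows/columns ordered (u0, u1, u2, u3, u4, u5):
  [ 3, -1, -1,  0,  0, -1]
  [-1,  4, -1,  0, -1, -1]
  [-1, -1,  5, -1, -1, -1]
  [ 0,  0, -1,  1,  0,  0]
  [ 0, -1, -1,  0,  3, -1]
  [-1, -1, -1,  0, -1,  4]
Characteristic polynomial: det(λI − L) = λ(λ − 1)(λ − 3)(λ − 5)²(λ − 6).
Roots: λ = 0; (λ − 1) = 0 ⇒ λ = 1; (λ − 3) = 0 ⇒ λ = 3; (λ − 5) = 0 ⇒ λ = 5 (multiplicity 2); (λ − 6) = 0 ⇒ λ = 6.
(Check: the roots sum (with multiplicity) to 20, matching trace L = Σdeg = 2·10 = 20.)
Laplacian eigenvalues (increasing order): [0.0, 1.0, 3.0, 5.0, 5.0, 6.0]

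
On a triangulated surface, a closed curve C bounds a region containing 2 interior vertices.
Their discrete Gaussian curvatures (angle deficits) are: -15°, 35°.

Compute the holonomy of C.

Holonomy = total enclosed curvature = (-15°) + 35° = 20°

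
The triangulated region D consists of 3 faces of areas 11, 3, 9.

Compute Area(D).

11 + 3 + 9 = 23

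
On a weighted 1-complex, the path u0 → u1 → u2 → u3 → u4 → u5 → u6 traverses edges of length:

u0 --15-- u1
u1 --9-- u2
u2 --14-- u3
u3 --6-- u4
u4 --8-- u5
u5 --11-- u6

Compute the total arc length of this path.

Arc length = 15 + 9 + 14 + 6 + 8 + 11 = 63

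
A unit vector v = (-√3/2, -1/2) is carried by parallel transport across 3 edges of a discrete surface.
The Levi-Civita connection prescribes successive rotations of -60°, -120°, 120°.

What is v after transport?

Total rotation: (-60°) + (-120°) + 120° = -60°. Final vector: (-0.8660, 0.5000)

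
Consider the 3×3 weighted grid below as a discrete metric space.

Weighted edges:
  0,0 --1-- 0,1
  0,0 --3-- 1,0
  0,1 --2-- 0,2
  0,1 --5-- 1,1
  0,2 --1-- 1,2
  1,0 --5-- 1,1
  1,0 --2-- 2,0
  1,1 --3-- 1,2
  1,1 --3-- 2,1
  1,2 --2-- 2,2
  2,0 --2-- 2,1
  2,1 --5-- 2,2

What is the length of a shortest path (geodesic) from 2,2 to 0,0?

Shortest path: 2,2 → 1,2 → 0,2 → 0,1 → 0,0, total weight = 6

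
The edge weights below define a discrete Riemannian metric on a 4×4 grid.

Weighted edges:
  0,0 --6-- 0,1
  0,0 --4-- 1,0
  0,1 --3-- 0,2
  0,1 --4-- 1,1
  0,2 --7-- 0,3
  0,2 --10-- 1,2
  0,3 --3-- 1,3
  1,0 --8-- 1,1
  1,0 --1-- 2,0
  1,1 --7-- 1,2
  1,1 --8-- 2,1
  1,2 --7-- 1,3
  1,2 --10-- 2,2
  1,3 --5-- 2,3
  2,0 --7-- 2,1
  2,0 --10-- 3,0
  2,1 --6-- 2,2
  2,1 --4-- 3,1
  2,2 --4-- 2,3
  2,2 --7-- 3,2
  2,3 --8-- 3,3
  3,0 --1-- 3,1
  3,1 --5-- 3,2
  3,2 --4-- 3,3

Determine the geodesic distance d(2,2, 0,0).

Shortest path: 2,2 → 2,1 → 2,0 → 1,0 → 0,0, total weight = 18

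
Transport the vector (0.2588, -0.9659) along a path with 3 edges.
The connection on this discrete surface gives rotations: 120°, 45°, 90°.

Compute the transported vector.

Total rotation: 120° + 45° + 90° = 255° ≡ -105° (mod 360°). Final vector: (-1, 0)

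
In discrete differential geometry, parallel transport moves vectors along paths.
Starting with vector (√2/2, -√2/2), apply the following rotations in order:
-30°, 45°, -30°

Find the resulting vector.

Total rotation: (-30°) + 45° + (-30°) = -15°. Final vector: (0.5000, -0.8660)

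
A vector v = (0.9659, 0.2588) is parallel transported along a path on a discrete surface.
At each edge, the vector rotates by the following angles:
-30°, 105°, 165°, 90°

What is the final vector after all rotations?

Total rotation: (-30°) + 105° + 165° + 90° = 330° ≡ -30° (mod 360°). Final vector: (0.9659, -0.2588)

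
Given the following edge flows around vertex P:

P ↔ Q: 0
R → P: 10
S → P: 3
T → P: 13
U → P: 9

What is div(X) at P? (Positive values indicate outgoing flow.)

Divergence = sum of outgoing flows = 0 + (-10) + (-3) + (-13) + (-9) = -35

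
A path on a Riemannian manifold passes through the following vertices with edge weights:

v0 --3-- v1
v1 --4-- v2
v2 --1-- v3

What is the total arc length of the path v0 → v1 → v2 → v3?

Arc length = 3 + 4 + 1 = 8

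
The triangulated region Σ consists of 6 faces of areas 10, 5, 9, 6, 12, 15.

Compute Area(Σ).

10 + 5 + 9 + 6 + 12 + 15 = 57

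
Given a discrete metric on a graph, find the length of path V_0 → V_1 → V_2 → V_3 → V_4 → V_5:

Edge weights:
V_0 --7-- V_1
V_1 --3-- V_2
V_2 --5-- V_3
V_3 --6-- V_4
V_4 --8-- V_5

Arc length = 7 + 3 + 5 + 6 + 8 = 29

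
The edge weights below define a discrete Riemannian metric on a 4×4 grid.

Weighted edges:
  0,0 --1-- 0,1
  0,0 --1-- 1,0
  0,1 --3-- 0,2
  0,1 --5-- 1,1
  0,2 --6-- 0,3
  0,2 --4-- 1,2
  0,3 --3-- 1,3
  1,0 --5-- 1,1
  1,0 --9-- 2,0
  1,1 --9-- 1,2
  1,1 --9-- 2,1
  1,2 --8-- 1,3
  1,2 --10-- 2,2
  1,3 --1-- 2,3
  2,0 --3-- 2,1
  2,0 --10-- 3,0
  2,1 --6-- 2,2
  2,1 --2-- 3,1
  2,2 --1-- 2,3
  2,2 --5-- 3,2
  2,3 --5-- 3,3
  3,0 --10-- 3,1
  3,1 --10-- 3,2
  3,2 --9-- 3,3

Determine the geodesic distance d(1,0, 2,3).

Shortest path: 1,0 → 0,0 → 0,1 → 0,2 → 0,3 → 1,3 → 2,3, total weight = 15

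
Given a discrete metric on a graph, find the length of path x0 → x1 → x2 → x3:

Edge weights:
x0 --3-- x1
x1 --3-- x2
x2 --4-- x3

Arc length = 3 + 3 + 4 = 10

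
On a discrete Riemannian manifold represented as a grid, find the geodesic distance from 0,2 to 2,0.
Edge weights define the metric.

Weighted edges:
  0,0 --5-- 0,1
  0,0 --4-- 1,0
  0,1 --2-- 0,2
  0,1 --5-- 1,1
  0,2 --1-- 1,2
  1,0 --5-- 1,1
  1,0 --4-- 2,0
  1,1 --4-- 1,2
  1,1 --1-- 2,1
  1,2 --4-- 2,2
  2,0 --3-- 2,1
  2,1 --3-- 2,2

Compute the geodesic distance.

Shortest path: 0,2 → 1,2 → 1,1 → 2,1 → 2,0, total weight = 9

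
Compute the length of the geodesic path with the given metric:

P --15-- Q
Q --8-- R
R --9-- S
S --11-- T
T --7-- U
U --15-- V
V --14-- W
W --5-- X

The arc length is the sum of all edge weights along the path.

Arc length = 15 + 8 + 9 + 11 + 7 + 15 + 14 + 5 = 84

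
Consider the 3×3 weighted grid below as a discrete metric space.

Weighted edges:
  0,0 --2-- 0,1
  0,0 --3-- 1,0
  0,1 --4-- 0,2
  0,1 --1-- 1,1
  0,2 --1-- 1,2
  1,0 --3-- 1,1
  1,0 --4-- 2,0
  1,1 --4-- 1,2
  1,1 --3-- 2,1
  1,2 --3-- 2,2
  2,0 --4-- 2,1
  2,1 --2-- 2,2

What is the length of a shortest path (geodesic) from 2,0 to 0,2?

Shortest path: 2,0 → 2,1 → 2,2 → 1,2 → 0,2, total weight = 10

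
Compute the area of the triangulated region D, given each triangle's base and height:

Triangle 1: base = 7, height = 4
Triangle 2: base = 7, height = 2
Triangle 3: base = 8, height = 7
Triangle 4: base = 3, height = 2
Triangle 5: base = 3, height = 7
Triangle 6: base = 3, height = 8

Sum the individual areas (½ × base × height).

(1/2)×7×4 + (1/2)×7×2 + (1/2)×8×7 + (1/2)×3×2 + (1/2)×3×7 + (1/2)×3×8 = 74.5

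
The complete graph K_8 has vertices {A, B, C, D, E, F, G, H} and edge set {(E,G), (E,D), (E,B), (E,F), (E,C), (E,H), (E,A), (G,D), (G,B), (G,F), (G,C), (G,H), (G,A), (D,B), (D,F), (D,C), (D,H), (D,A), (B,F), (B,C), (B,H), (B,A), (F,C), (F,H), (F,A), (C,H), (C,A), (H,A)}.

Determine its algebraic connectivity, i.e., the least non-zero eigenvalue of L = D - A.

For the complete graph K_n, L = nI − J (J = all-ones matrix). J has eigenvalues n (once, eigenvector 𝟙) and 0 (multiplicity n−1), so L has eigenvalues 0 (once) and n (multiplicity n−1). Here n = 8: eigenvalue 0 once and 8 with multiplicity 7.
Laplacian eigenvalues: [0.0, 8.0, 8.0, 8.0, 8.0, 8.0, 8.0, 8.0]. Algebraic connectivity (smallest non-zero eigenvalue) = 8.0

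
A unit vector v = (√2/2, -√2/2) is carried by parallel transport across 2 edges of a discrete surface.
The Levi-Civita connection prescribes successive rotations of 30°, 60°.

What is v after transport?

Total rotation: 30° + 60° = 90°. Final vector: (0.7071, 0.7071)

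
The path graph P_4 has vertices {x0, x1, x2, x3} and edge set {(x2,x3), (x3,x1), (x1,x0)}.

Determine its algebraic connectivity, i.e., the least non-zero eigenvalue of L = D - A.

The path graph P_n has Laplacian eigenvalues λ_k = 2 − 2cos(kπ/n), k = 0, 1, …, n−1. Here n = 4:
k=0: 2 − 2cos(0) = 0.0; k=1: 2 − 2cos(π/4) = 0.5858; k=2: 2 − 2cos(π/2) = 2.0; k=3: 2 − 2cos(3π/4) = 3.4142.
Laplacian eigenvalues: [0.0, 0.5858, 2.0, 3.4142]. Algebraic connectivity (smallest non-zero eigenvalue) = 0.5858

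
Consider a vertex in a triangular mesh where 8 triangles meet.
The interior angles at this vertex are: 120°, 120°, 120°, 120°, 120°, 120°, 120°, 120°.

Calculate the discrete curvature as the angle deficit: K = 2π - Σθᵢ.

Sum of angles = 960°. K = 360° - 960° = -600°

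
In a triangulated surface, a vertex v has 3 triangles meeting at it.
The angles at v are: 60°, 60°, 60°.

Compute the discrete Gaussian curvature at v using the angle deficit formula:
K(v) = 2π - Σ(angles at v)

Sum of angles = 180°. K = 360° - 180° = 180°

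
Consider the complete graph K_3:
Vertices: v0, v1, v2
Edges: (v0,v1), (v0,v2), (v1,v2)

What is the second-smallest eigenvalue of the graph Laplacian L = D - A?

For the complete graph K_n, L = nI − J (J = all-ones matrix). J has eigenvalues n (once, eigenvector 𝟙) and 0 (multiplicity n−1), so L has eigenvalues 0 (once) and n (multiplicity n−1). Here n = 3: eigenvalue 0 once and 3 with multiplicity 2.
Laplacian eigenvalues: [0.0, 3.0, 3.0]. Algebraic connectivity (smallest non-zero eigenvalue) = 3.0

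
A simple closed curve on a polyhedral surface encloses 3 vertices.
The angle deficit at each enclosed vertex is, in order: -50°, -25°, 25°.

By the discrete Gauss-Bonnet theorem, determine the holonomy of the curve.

Holonomy = total enclosed curvature = (-50°) + (-25°) + 25° = -50°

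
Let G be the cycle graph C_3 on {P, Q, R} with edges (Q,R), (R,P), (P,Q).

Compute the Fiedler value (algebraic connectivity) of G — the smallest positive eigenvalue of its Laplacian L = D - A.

The cycle graph C_n has Laplacian eigenvalues λ_k = 2 − 2cos(2πk/n), k = 0, 1, …, n−1. Here n = 3:
k=0: 2 − 2cos(0) = 0.0; k=1: 2 − 2cos(2π/3) = 3.0; k=2: 2 − 2cos(4π/3) = 3.0.
Laplacian eigenvalues: [0.0, 3.0, 3.0]. Algebraic connectivity (smallest non-zero eigenvalue) = 3.0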